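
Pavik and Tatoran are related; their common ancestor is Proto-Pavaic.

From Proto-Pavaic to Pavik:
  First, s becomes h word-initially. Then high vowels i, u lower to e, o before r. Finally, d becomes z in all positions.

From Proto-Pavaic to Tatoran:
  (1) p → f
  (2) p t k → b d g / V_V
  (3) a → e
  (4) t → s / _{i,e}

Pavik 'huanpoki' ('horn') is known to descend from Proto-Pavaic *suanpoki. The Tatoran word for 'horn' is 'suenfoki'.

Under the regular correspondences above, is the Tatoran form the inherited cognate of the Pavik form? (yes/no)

no

Derive the expected Tatoran reflex of *suanpoki:
Tatoran: *suanpoki
  suanpoki → suanfoki   [unconditioned shift]
  suanfoki → suanfogi   [intervocalic voicing]
  suanfogi → suenfogi   [vowel merger]
  suenfogi (rule 4 does not apply)
  giving Tatoran suenfogi.
The regular Tatoran reflex would be 'suenfogi', but the attested form is 'suenfoki'. The correspondence is irregular, so they are not cognates (the Tatoran form has a different source).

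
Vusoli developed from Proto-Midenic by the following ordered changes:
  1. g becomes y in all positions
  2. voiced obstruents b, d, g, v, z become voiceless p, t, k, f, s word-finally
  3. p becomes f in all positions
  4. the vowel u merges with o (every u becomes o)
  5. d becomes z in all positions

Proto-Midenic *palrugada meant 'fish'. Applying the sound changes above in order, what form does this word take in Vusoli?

falroyaza

Vusoli: *palrugada
  palrugada → palruyada   [unconditioned shift]
  palruyada (rule 2 does not apply)
  palruyada → falruyada   [unconditioned shift]
  falruyada → falroyada   [vowel merger]
  falroyada → falroyaza   [unconditioned shift]
  giving Vusoli falroyaza.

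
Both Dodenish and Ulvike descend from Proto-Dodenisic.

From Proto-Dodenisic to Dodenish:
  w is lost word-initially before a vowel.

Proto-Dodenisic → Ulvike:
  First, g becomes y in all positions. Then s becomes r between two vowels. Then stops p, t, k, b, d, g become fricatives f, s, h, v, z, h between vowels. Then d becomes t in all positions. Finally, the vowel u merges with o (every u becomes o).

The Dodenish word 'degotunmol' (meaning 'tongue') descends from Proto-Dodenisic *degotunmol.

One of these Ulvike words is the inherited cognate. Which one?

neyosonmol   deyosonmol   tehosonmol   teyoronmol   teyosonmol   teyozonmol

Ulvike: *degotunmol
  degotunmol → deyotunmol   [unconditioned shift]
  deyotunmol (rule 2 does not apply)
  deyotunmol → deyosunmol   [intervocalic lenition]
  deyosunmol → teyosunmol   [unconditioned shift]
  teyosunmol → teyosonmol   [vowel merger]
  giving Ulvike teyosonmol.

teyosonmol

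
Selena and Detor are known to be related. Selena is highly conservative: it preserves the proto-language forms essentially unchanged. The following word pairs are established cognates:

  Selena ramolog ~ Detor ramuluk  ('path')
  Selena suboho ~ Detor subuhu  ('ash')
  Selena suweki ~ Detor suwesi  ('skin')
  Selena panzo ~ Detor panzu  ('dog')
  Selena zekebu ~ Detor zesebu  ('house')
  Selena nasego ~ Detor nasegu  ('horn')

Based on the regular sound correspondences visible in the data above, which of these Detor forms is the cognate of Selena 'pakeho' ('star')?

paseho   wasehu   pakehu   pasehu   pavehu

zekebu ~ zesebu — Selena k corresponds to Detor s between vowels (before a front vowel).
suboho ~ subuhu, panzo ~ panzu — Selena o corresponds to Detor u word-finally.
Applying these to Selena 'pakeho':
  pakeho → paseho   (k→s between vowels (before a front vowel))
  paseho → pasehu   (o→u word-finally)
So the Detor cognate is 'pasehu'.

pasehu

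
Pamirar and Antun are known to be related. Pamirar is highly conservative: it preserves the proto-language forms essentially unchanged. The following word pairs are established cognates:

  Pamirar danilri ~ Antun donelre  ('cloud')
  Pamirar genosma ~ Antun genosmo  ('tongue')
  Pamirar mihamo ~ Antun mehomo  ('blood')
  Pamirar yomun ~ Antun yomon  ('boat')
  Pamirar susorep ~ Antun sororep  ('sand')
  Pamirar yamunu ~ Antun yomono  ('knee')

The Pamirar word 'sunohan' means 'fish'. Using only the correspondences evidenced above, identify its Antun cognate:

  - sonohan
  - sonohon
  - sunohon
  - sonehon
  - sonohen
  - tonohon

sonohon

yomun ~ yomon, yamunu ~ yomono — Pamirar u corresponds to Antun o after a consonant, before a nasal.
danilri ~ donelre — Pamirar a corresponds to Antun o after a consonant, before a nasal.
Applying these to Pamirar 'sunohan':
  sunohan → sonohan   (u→o after a consonant, before a nasal)
  sonohan → sonohon   (a→o after a consonant, before a nasal)
So the Antun cognate is 'sonohon'.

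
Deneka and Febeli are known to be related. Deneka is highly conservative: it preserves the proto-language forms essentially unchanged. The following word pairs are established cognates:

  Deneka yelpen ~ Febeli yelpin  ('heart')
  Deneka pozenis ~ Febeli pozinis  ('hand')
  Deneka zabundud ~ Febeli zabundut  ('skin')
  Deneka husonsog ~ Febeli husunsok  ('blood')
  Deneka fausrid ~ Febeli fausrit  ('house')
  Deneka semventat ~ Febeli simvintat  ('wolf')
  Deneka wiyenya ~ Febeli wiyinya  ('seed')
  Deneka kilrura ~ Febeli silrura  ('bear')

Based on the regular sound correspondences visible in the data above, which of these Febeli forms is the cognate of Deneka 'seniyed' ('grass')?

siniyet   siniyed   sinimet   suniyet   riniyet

siniyet

yelpen ~ yelpin, pozenis ~ pozinis — Deneka e corresponds to Febeli i after a consonant, before a nasal.
zabundud ~ zabundut, fausrid ~ fausrit — Deneka d corresponds to Febeli t word-finally.
Applying these to Deneka 'seniyed':
  seniyed → siniyed   (e→i after a consonant, before a nasal)
  siniyed → siniyet   (d→t word-finally)
So the Febeli cognate is 'siniyet'.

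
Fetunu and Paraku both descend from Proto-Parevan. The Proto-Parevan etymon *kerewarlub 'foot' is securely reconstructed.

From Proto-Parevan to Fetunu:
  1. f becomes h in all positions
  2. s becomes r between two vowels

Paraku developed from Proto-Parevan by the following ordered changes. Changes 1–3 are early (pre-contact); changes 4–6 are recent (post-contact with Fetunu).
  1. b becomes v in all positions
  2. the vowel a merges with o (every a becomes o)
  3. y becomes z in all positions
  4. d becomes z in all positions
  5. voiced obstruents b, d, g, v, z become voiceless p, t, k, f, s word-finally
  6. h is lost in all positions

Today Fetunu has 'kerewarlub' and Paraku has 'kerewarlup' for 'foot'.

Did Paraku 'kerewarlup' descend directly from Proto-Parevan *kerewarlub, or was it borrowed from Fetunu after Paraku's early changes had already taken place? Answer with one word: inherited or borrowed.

If inherited, *kerewarlub would pass through all of Paraku's changes:
Paraku: *kerewarlub > kerewarluv > kereworluv > kereworluf  (by unconditioned shift, vowel merger, final devoicing)
If borrowed from Fetunu 'kerewarlub' after the early changes, it would undergo only the recent ones:
  rule 4 (unconditioned shift): no change (kerewarlub)
  rule 5 (final devoicing): kerewarlub → kerewarlup
  rule 6 (h-loss): no change (kerewarlup)
  ⇒ as a loan: kerewarlup
Paraku 'kerewarlup' matches the loan outcome 'kerewarlup', not the inherited 'kereworluf' — it skipped the early Paraku changes, so it was borrowed from Fetunu.

borrowed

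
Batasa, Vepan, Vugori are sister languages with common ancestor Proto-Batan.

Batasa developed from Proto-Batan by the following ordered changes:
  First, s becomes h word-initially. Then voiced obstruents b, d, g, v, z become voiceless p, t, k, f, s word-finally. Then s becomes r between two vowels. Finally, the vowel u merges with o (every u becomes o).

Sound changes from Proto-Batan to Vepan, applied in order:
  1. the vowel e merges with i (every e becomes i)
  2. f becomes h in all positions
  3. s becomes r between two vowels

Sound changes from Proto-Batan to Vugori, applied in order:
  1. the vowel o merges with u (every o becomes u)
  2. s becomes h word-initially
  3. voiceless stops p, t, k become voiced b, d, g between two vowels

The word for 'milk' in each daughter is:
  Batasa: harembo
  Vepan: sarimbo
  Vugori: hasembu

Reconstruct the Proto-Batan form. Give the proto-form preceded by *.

*sasembo

Position 3: Batasa has r, Vepan has r, Vugori has s. Vugori preserves s here (none of its changes turn any other segment into s), so the proto-segment is *s.
Position 7: Batasa has o, Vepan has o, Vugori has u. Vepan preserves o here (none of its changes turn any other segment into o), so the proto-segment is *o.
Continuing position by position gives *sasembo; check it forward:
Batasa: *sasembo
  sasembo → hasembo   [debuccalisation]
  hasembo (rule 2 does not apply)
  hasembo → harembo   [rhotacism]
  harembo (rule 4 does not apply)
  giving Batasa harembo.
Vepan: start from *sasembo.
  rule 1 (vowel merger): sasembo → sasimbo
  rule 2: no change — sasimbo
  rule 3 (rhotacism): sasimbo → sarimbo
  ⇒ Vepan sarimbo
Vugori: *sasembo
  sasembo → sasembu   [vowel merger]
  sasembu → hasembu   [debuccalisation]
  hasembu (rule 3 does not apply)
  giving Vugori hasembu.
*sasembo is the unique common source.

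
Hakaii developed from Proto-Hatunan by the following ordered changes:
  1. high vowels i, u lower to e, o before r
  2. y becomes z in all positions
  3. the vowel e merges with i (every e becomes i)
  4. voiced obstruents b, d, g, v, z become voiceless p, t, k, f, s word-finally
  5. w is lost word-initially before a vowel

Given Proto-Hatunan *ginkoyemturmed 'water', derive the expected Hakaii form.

ginkozimtormit

Hakaii: *ginkoyemturmed
  ginkoyemturmed → ginkoyemtormed   [pre-rhotic lowering]
  ginkoyemtormed → ginkozemtormed   [unconditioned shift]
  ginkozemtormed → ginkozimtormid   [vowel merger]
  ginkozimtormid → ginkozimtormit   [final devoicing]
  ginkozimtormit (rule 5 does not apply)
  giving Hakaii ginkozimtormit.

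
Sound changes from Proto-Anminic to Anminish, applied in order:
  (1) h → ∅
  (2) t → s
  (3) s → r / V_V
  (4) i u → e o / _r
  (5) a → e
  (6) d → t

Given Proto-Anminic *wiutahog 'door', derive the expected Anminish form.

wioreog

Anminish: start from *wiutahog.
  rule 1 (h-loss): wiutahog → wiutaog
  rule 2 (unconditioned shift): wiutaog → wiusaog
  rule 3 (rhotacism): wiusaog → wiuraog
  rule 4 (pre-rhotic lowering): wiuraog → wioraog
  rule 5 (vowel merger): wioraog → wioreog
  rule 6: no change — wioreog
  ⇒ Anminish wioreog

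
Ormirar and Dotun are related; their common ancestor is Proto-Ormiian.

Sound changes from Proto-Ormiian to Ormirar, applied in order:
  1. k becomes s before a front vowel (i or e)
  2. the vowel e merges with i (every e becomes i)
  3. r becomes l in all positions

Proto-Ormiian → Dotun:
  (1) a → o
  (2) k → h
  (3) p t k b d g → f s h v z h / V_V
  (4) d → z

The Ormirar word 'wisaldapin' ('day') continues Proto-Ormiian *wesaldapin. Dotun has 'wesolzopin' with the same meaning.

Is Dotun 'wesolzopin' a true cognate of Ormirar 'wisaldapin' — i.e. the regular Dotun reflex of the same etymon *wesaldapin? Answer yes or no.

no

Derive the expected Dotun reflex of *wesaldapin:
Dotun: *wesaldapin > wesoldopin > wesoldofin > wesolzofin  (by vowel merger, intervocalic lenition, unconditioned shift)
The regular Dotun reflex would be 'wesolzofin', but the attested form is 'wesolzopin'. The correspondence is irregular, so they are not cognates (the Dotun form has a different source).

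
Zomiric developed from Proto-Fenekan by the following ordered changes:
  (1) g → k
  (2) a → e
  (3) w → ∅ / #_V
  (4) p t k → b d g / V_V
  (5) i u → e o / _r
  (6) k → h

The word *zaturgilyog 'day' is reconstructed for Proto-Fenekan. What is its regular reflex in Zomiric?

Zomiric: *zaturgilyog > zaturkilyok > zeturkilyok > zedurkilyok > zedorkilyok > zedorhilyoh  (by unconditioned shift, vowel merger, intervocalic voicing, pre-rhotic lowering, unconditioned shift)

zedorhilyoh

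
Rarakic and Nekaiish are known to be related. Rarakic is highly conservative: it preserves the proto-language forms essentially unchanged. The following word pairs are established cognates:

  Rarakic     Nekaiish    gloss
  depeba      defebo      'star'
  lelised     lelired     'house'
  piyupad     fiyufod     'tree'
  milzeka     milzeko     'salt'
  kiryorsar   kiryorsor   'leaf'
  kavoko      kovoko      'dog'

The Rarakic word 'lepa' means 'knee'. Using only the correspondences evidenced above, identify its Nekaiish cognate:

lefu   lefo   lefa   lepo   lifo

lefo

piyupad ~ fiyufod — Rarakic p corresponds to Nekaiish f between vowels (before a back vowel).
depeba ~ defebo, milzeka ~ milzeko — Rarakic a corresponds to Nekaiish o word-finally.
Applying these to Rarakic 'lepa':
  lepa → lefa   (p→f between vowels (before a back vowel))
  lefa → lefo   (a→o word-finally)
So the Nekaiish cognate is 'lefo'.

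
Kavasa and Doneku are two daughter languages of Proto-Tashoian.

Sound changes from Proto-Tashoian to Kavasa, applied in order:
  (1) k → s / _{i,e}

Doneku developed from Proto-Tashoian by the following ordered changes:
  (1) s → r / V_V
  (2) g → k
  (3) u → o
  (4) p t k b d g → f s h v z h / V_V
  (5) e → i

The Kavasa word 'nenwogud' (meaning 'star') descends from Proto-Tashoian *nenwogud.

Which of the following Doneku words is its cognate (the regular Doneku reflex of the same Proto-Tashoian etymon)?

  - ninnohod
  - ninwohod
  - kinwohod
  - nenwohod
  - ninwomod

Doneku: start from *nenwogud.
  rule 1: no change — nenwogud
  rule 2 (unconditioned shift): nenwogud → nenwokud
  rule 3 (vowel merger): nenwokud → nenwokod
  rule 4 (intervocalic lenition): nenwokod → nenwohod
  rule 5 (vowel merger): nenwohod → ninwohod
  ⇒ Doneku ninwohod
Only 'ninwohod' matches the regular Doneku development of *nenwogud.

ninwohod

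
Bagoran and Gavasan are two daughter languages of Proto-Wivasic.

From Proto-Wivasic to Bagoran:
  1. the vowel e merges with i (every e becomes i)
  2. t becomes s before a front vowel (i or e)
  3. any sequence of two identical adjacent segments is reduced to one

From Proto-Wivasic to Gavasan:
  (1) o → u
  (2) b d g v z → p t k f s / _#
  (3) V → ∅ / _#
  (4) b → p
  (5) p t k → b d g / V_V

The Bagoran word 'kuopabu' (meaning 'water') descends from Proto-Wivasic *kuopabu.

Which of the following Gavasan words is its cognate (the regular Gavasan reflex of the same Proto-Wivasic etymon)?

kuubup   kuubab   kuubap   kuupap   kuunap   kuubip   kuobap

kuubap

Gavasan: start from *kuopabu.
  rule 1 (vowel merger): kuopabu → kuupabu
  rule 2: no change — kuupabu
  rule 3 (apocope): kuupabu → kuupab
  rule 4 (unconditioned shift): kuupab → kuupap
  rule 5 (intervocalic voicing): kuupap → kuubap
  ⇒ Gavasan kuubap
The other candidates each miss or misapply at least one Gavasan change.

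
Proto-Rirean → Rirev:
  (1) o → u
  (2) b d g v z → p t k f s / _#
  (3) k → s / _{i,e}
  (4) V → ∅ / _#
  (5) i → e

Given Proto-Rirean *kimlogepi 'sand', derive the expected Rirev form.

semlugep

Rirev: *kimlogepi
  kimlogepi → kimlugepi   [vowel merger]
  kimlugepi (rule 2 does not apply)
  kimlugepi → simlugepi   [palatalisation]
  simlugepi → simlugep   [apocope]
  simlugep → semlugep   [vowel merger]
  giving Rirev semlugep.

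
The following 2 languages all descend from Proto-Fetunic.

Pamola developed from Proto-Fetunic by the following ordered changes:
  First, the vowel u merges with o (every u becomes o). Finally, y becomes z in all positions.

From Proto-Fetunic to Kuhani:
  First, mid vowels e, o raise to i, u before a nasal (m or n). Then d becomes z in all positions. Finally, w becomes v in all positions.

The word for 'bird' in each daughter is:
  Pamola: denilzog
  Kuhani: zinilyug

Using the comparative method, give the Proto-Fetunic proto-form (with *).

Position 1: Pamola has d, Kuhani has z. Pamola preserves d here (none of its changes turn any other segment into d), so the proto-segment is *d.
Position 6: Pamola has z, Kuhani has y. Kuhani preserves y here (none of its changes turn any other segment into y), so the proto-segment is *y.
Verify the candidate proto-form against each daughter:
Pamola: *denilyug
  denilyug → denilyog   [vowel merger]
  denilyog → denilzog   [unconditioned shift]
  giving Pamola denilzog.
Kuhani: start from *denilyug.
  rule 1 (pre-nasal raising): denilyug → dinilyug
  rule 2 (unconditioned shift): dinilyug → zinilyug
  rule 3: no change — zinilyug
  ⇒ Kuhani zinilyug
No other proto-form is consistent with every reflex, so the reconstruction is *denilyug.

*denilyug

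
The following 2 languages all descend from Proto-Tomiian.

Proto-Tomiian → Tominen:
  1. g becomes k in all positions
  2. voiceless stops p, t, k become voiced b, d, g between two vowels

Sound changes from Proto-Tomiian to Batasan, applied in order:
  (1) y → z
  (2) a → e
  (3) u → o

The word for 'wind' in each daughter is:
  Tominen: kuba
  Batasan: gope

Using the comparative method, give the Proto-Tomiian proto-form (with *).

*gupa

Position 1: Tominen has k, Batasan has g. Batasan preserves g here (none of its changes turn any other segment into g), so the proto-segment is *g.
Position 4: Tominen has a, Batasan has e. Tominen preserves a here (none of its changes turn any other segment into a), so the proto-segment is *a.
Position 3: Tominen has b, Batasan has p. Batasan preserves p here (none of its changes turn any other segment into p), so the proto-segment is *p.
Verify the candidate proto-form against each daughter:
Tominen: *gupa
  gupa → kupa   [unconditioned shift]
  kupa → kuba   [intervocalic voicing]
  giving Tominen kuba.
Batasan: start from *gupa.
  rule 1: no change — gupa
  rule 2 (vowel merger): gupa → gupe
  rule 3 (vowel merger): gupe → gope
  ⇒ Batasan gope
No other proto-form is consistent with every reflex, so the reconstruction is *gupa.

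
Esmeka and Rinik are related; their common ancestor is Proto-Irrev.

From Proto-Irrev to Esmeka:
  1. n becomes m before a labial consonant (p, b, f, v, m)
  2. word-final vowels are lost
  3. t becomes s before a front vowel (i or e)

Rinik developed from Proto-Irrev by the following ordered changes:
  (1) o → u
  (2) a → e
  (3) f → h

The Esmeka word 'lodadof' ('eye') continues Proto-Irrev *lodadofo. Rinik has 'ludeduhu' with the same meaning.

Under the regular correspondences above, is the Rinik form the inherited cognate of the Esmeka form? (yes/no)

yes

Derive the expected Rinik reflex of *lodadofo:
Rinik: *lodadofo
  lodadofo → ludadufu   [vowel merger]
  ludadufu → ludedufu   [vowel merger]
  ludedufu → ludeduhu   [unconditioned shift]
  giving Rinik ludeduhu.
Rinik 'ludeduhu' matches the regular reflex exactly, so the pair is cognate.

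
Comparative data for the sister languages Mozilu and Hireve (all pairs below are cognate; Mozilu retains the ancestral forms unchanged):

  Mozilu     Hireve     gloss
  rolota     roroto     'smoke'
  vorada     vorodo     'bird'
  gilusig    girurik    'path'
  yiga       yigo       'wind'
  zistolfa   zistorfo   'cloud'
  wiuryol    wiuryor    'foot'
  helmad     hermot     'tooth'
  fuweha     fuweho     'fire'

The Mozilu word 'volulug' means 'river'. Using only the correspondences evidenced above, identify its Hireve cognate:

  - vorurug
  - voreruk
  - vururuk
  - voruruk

voruruk

gilusig ~ girurik — Mozilu l corresponds to Hireve r between vowels (before a back vowel).
gilusig ~ girurik — Mozilu g corresponds to Hireve k word-finally.
Applying these to Mozilu 'volulug':
  volulug → vorulug   (l→r between vowels (before a back vowel))
  vorulug → vorurug   (l→r between vowels (before a back vowel))
  vorurug → voruruk   (g→k word-finally)
So the Hireve cognate is 'voruruk'.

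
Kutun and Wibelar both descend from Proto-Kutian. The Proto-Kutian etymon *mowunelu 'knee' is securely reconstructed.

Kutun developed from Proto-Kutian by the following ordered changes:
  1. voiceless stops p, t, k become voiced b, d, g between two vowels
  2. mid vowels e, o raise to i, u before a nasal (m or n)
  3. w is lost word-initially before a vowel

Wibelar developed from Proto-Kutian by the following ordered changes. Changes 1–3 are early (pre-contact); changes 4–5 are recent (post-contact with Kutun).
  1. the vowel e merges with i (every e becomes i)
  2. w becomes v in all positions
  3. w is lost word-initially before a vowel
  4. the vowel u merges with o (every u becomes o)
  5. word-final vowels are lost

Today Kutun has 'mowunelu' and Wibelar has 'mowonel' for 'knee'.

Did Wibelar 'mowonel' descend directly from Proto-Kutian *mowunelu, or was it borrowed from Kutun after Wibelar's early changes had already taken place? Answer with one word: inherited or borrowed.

If inherited, *mowunelu would pass through all of Wibelar's changes:
Wibelar: start from *mowunelu.
  rule 1 (vowel merger): mowunelu → mowunilu
  rule 2 (unconditioned shift): mowunilu → movunilu
  rule 3: no change — movunilu
  rule 4 (vowel merger): movunilu → movonilo
  rule 5 (apocope): movonilo → movonil
  ⇒ Wibelar movonil
If borrowed from Kutun 'mowunelu' after the early changes, it would undergo only the recent ones:
  rule 4 (vowel merger): mowunelu → mowonelo
  rule 5 (apocope): mowonelo → mowonel
  ⇒ as a loan: mowonel
Wibelar 'mowonel' matches the loan outcome 'mowonel', not the inherited 'movonil' — it skipped the early Wibelar changes, so it was borrowed from Kutun.

borrowed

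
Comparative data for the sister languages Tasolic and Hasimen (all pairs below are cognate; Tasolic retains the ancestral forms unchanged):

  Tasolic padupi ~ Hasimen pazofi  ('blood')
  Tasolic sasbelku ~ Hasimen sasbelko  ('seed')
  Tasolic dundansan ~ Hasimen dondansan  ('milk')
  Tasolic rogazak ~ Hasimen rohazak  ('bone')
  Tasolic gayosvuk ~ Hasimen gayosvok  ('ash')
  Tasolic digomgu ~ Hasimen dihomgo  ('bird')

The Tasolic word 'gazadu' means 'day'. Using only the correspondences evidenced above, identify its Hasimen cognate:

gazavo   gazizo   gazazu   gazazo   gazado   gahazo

padupi ~ pazofi — Tasolic d corresponds to Hasimen z between vowels (before a back vowel).
sasbelku ~ sasbelko, digomgu ~ dihomgo — Tasolic u corresponds to Hasimen o word-finally.
Applying these to Tasolic 'gazadu':
  gazadu → gazazu   (d→z between vowels (before a back vowel))
  gazazu → gazazo   (u→o word-finally)
So the Hasimen cognate is 'gazazo'.

gazazo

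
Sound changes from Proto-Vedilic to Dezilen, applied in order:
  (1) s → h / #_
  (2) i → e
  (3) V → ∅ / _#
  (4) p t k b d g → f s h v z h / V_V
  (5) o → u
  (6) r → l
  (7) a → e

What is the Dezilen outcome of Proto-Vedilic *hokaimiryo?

Dezilen: *hokaimiryo > hokaemeryo > hokaemery > hohaemery > huhaemery > huhaemely > huheemely  (by vowel merger, apocope, intervocalic lenition, vowel merger, unconditioned shift, vowel merger)

huheemely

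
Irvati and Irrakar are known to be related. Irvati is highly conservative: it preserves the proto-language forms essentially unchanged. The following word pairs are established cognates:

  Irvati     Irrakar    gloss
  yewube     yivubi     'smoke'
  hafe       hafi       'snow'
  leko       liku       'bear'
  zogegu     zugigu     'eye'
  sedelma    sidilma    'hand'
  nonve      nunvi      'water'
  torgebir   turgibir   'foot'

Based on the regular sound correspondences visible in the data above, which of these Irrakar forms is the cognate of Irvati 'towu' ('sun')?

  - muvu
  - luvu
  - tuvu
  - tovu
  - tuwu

tuvu

zogegu ~ zugigu — Irvati o corresponds to Irrakar u after a consonant, before a consonant other than r, m, n, p, b, f, v.
yewube ~ yivubi — Irvati w corresponds to Irrakar v between vowels (before a back vowel).
Applying these to Irvati 'towu':
  towu → tuwu   (o→u after a consonant, before a consonant other than r, m, n, p, b, f, v)
  tuwu → tuvu   (w→v between vowels (before a back vowel))
So the Irrakar cognate is 'tuvu'.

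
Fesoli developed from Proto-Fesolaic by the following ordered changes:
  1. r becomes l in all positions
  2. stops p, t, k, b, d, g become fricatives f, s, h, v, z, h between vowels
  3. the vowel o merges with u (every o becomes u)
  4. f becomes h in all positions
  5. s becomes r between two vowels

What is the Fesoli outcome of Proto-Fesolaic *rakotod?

lahurud

Fesoli: start from *rakotod.
  rule 1 (unconditioned shift): rakotod → lakotod
  rule 2 (intervocalic lenition): lakotod → lahosod
  rule 3 (vowel merger): lahosod → lahusud
  rule 4: no change — lahusud
  rule 5 (rhotacism): lahusud → lahurud
  ⇒ Fesoli lahurud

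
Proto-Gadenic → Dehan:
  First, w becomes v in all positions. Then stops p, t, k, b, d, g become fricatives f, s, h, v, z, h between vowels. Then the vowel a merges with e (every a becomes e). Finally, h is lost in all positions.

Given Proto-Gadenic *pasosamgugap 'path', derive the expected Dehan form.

Dehan: *pasosamgugap
  pasosamgugap (rule 1 does not apply)
  pasosamgugap → pasosamguhap   [intervocalic lenition]
  pasosamguhap → pesosemguhep   [vowel merger]
  pesosemguhep → pesosemguep   [h-loss]
  giving Dehan pesosemguep.

pesosemguep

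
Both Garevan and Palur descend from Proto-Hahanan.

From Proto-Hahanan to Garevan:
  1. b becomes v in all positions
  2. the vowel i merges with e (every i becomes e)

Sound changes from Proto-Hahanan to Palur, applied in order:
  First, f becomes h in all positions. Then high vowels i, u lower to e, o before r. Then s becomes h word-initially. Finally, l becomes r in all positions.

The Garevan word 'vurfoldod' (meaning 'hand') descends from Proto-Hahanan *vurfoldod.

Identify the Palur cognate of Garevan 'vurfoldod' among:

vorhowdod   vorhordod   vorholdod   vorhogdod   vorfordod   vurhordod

vorhordod

Palur: *vurfoldod
  vurfoldod → vurholdod   [unconditioned shift]
  vurholdod → vorholdod   [pre-rhotic lowering]
  vorholdod (rule 3 does not apply)
  vorholdod → vorhordod   [unconditioned shift]
  giving Palur vorhordod.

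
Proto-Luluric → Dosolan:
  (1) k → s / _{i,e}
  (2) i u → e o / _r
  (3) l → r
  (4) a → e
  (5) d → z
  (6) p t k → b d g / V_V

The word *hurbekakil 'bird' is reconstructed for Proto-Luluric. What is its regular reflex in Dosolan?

Dosolan: start from *hurbekakil.
  rule 1 (palatalisation): hurbekakil → hurbekasil
  rule 2 (pre-rhotic lowering): hurbekasil → horbekasil
  rule 3 (unconditioned shift): horbekasil → horbekasir
  rule 4 (vowel merger): horbekasir → horbekesir
  rule 5: no change — horbekesir
  rule 6 (intervocalic voicing): horbekesir → horbegesir
  ⇒ Dosolan horbegesir

horbegesir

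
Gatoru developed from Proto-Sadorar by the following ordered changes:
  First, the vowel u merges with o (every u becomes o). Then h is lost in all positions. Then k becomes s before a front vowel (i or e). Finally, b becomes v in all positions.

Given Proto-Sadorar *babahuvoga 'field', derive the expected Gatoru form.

vavaovoga

Gatoru: *babahuvoga > babahovoga > babaovoga > vavaovoga  (by vowel merger, h-loss, unconditioned shift)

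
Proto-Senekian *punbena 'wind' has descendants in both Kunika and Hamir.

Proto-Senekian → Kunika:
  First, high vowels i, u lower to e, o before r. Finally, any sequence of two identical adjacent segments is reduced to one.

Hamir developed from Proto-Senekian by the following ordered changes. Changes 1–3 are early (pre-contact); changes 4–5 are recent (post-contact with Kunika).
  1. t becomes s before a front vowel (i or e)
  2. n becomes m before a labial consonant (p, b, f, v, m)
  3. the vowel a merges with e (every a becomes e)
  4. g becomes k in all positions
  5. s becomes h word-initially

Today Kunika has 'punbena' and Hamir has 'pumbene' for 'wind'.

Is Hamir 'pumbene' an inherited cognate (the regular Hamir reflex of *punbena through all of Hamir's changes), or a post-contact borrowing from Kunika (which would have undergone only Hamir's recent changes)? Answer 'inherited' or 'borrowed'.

inherited

If inherited, *punbena would pass through all of Hamir's changes:
Hamir: start from *punbena.
  rule 1: no change — punbena
  rule 2 (nasal place assimilation): punbena → pumbena
  rule 3 (vowel merger): pumbena → pumbene
  rule 4: no change — pumbene
  rule 5: no change — pumbene
  ⇒ Hamir pumbene
If borrowed from Kunika 'punbena' after the early changes, it would undergo only the recent ones:
  rule 4 (unconditioned shift): no change (punbena)
  rule 5 (debuccalisation): no change (punbena)
  ⇒ as a loan: punbena
Hamir 'pumbene' matches the inherited outcome exactly, so it is an inherited cognate, not a loan.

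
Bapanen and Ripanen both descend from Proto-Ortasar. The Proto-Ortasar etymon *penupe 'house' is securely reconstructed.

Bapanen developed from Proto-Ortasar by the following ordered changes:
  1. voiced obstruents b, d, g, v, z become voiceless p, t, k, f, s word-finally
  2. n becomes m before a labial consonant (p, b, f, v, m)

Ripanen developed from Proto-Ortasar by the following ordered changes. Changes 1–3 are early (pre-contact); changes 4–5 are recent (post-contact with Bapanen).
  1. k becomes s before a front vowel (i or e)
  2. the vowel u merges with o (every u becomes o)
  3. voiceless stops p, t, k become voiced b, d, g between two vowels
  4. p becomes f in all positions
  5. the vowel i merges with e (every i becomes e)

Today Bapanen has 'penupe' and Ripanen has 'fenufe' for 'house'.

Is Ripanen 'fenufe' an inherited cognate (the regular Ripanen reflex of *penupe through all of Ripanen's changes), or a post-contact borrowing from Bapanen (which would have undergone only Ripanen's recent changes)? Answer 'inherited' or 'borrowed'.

If inherited, *penupe would pass through all of Ripanen's changes:
Ripanen: *penupe
  penupe (rule 1 does not apply)
  penupe → penope   [vowel merger]
  penope → penobe   [intervocalic voicing]
  penobe → fenobe   [unconditioned shift]
  fenobe (rule 5 does not apply)
  giving Ripanen fenobe.
If borrowed from Bapanen 'penupe' after the early changes, it would undergo only the recent ones:
  rule 4 (unconditioned shift): penupe → fenufe
  rule 5 (vowel merger): no change (fenufe)
  ⇒ as a loan: fenufe
Ripanen 'fenufe' matches the loan outcome 'fenufe', not the inherited 'fenobe' — it skipped the early Ripanen changes, so it was borrowed from Bapanen.

borrowed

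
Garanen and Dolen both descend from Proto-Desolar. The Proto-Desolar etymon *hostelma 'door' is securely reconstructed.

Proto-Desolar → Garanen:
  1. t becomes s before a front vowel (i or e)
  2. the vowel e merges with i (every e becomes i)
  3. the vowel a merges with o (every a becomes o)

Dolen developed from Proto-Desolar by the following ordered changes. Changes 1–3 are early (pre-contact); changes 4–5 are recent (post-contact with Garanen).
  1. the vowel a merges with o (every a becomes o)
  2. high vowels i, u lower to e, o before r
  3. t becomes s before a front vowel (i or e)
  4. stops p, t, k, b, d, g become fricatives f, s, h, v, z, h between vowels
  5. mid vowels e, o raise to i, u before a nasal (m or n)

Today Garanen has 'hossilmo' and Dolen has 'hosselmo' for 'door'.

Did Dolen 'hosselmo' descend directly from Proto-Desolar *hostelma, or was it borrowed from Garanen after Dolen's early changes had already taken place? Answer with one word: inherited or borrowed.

If inherited, *hostelma would pass through all of Dolen's changes:
Dolen: start from *hostelma.
  rule 1 (vowel merger): hostelma → hostelmo
  rule 2: no change — hostelmo
  rule 3 (palatalisation): hostelmo → hosselmo
  rule 4: no change — hosselmo
  rule 5: no change — hosselmo
  ⇒ Dolen hosselmo
If borrowed from Garanen 'hossilmo' after the early changes, it would undergo only the recent ones:
  rule 4 (intervocalic lenition): no change (hossilmo)
  rule 5 (pre-nasal raising): no change (hossilmo)
  ⇒ as a loan: hossilmo
Dolen 'hosselmo' matches the inherited outcome exactly, so it is an inherited cognate, not a loan.

inherited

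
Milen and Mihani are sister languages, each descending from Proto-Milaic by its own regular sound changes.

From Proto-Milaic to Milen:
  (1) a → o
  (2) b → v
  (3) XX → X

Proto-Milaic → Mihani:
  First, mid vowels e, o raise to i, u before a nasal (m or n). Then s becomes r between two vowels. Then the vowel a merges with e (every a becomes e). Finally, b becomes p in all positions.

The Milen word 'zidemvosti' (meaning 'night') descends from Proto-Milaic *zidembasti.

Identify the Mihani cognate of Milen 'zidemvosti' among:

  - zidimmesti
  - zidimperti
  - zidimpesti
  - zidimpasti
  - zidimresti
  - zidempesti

Mihani: *zidembasti > zidimbasti > zidimbesti > zidimpesti  (by pre-nasal raising, vowel merger, unconditioned shift)

zidimpesti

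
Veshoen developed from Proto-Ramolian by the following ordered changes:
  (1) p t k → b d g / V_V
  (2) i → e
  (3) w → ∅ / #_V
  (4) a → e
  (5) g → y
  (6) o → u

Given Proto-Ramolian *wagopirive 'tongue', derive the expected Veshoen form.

eyubereve

Veshoen: *wagopirive
  wagopirive → wagobirive   [intervocalic voicing]
  wagobirive → wagobereve   [vowel merger]
  wagobereve → agobereve   [glide loss]
  agobereve → egobereve   [vowel merger]
  egobereve → eyobereve   [unconditioned shift]
  eyobereve → eyubereve   [vowel merger]
  giving Veshoen eyubereve.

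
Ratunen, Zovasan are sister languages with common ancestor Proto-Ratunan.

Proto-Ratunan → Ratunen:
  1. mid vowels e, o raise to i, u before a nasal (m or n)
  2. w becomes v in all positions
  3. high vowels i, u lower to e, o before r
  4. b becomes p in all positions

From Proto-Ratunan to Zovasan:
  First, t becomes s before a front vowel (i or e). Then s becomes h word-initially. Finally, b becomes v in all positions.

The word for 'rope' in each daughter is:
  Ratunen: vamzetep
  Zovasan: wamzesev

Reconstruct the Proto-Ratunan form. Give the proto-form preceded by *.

*wamzeteb

Position 1: Ratunen has v, Zovasan has w. Zovasan preserves w here (none of its changes turn any other segment into w), so the proto-segment is *w.
Position 6: Ratunen has t, Zovasan has s. Ratunen preserves t here (none of its changes turn any other segment into t), so the proto-segment is *t.
This points to *wamzeteb. Verify forward in each daughter:
Ratunen: *wamzeteb
  wamzeteb (rule 1 does not apply)
  wamzeteb → vamzeteb   [unconditioned shift]
  vamzeteb (rule 3 does not apply)
  vamzeteb → vamzetep   [unconditioned shift]
  giving Ratunen vamzetep.
Zovasan: start from *wamzeteb.
  rule 1 (palatalisation): wamzeteb → wamzeseb
  rule 2: no change — wamzeseb
  rule 3 (unconditioned shift): wamzeseb → wamzesev
  ⇒ Zovasan wamzesev
Only *wamzeteb yields all of Ratunen vamzetep, Zovasan wamzesev.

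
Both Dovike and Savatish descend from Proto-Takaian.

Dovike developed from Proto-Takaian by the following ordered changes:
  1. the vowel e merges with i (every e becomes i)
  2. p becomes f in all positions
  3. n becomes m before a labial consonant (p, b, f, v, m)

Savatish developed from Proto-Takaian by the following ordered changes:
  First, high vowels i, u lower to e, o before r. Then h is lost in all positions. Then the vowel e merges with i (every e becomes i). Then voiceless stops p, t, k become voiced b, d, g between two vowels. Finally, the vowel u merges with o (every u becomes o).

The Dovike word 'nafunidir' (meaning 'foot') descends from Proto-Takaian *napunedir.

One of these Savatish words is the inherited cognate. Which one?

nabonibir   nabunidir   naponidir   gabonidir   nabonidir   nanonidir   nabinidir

Savatish: start from *napunedir.
  rule 1 (pre-rhotic lowering): napunedir → napuneder
  rule 2: no change — napuneder
  rule 3 (vowel merger): napuneder → napunidir
  rule 4 (intervocalic voicing): napunidir → nabunidir
  rule 5 (vowel merger): nabunidir → nabonidir
  ⇒ Savatish nabonidir
Among the options, 'nabonidir' alone shows every Savatish change applied in order.

nabonidir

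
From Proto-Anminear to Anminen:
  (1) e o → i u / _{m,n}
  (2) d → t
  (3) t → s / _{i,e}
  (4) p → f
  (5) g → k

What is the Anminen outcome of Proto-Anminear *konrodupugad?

kunrotufukat

Anminen: *konrodupugad
  konrodupugad → kunrodupugad   [pre-nasal raising]
  kunrodupugad → kunrotupugat   [unconditioned shift]
  kunrotupugat (rule 3 does not apply)
  kunrotupugat → kunrotufugat   [unconditioned shift]
  kunrotufugat → kunrotufukat   [unconditioned shift]
  giving Anminen kunrotufukat.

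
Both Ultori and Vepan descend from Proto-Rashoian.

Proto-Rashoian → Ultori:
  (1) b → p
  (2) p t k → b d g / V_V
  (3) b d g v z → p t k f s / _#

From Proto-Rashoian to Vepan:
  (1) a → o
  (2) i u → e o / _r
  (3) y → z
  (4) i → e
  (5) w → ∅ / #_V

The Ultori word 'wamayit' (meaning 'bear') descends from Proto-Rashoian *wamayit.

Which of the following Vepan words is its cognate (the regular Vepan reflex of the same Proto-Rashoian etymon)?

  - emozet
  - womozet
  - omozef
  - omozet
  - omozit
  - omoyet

omozet

Vepan: *wamayit
  wamayit → womoyit   [vowel merger]
  womoyit (rule 2 does not apply)
  womoyit → womozit   [unconditioned shift]
  womozit → womozet   [vowel merger]
  womozet → omozet   [glide loss]
  giving Vepan omozet.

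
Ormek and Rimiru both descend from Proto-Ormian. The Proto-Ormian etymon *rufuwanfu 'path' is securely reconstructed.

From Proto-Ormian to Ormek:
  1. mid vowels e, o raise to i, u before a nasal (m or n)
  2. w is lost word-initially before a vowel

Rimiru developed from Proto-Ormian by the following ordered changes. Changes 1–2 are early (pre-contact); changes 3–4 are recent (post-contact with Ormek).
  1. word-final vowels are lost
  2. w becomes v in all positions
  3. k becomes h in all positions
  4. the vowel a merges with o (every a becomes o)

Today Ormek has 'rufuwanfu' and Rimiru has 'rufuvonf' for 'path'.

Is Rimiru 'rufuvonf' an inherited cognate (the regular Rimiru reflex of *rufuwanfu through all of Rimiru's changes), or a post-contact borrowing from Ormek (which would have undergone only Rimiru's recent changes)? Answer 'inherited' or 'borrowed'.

If inherited, *rufuwanfu would pass through all of Rimiru's changes:
Rimiru: start from *rufuwanfu.
  rule 1 (apocope): rufuwanfu → rufuwanf
  rule 2 (unconditioned shift): rufuwanf → rufuvanf
  rule 3: no change — rufuvanf
  rule 4 (vowel merger): rufuvanf → rufuvonf
  ⇒ Rimiru rufuvonf
If borrowed from Ormek 'rufuwanfu' after the early changes, it would undergo only the recent ones:
  rule 3 (unconditioned shift): no change (rufuwanfu)
  rule 4 (vowel merger): rufuwanfu → rufuwonfu
  ⇒ as a loan: rufuwonfu
Rimiru 'rufuvonf' matches the inherited outcome exactly, so it is an inherited cognate, not a loan.

inherited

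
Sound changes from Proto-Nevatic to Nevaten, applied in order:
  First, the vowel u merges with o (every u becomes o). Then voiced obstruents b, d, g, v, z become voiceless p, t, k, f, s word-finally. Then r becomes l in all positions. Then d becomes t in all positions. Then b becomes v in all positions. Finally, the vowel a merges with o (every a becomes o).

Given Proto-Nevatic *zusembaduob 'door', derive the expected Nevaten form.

zosemvotoop

Nevaten: *zusembaduob > zosembadoob > zosembadoop > zosembatoop > zosemvatoop > zosemvotoop  (by vowel merger, final devoicing, unconditioned shift, unconditioned shift, vowel merger)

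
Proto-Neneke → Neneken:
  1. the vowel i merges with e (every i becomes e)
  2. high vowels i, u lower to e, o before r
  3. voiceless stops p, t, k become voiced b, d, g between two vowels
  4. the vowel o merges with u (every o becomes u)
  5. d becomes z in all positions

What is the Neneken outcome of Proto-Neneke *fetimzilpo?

Neneken: *fetimzilpo > fetemzelpo > fedemzelpo > fedemzelpu > fezemzelpu  (by vowel merger, intervocalic voicing, vowel merger, unconditioned shift)

fezemzelpu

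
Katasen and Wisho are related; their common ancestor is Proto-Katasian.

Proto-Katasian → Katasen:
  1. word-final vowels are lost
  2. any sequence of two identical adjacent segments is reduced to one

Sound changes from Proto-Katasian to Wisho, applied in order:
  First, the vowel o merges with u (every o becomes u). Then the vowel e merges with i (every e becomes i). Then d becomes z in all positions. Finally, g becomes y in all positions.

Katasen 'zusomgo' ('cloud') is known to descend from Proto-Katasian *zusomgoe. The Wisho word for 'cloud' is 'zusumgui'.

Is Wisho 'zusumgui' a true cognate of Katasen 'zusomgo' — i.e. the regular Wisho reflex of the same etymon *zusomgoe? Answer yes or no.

no

Derive the expected Wisho reflex of *zusomgoe:
Wisho: start from *zusomgoe.
  rule 1 (vowel merger): zusomgoe → zusumgue
  rule 2 (vowel merger): zusumgue → zusumgui
  rule 3: no change — zusumgui
  rule 4 (unconditioned shift): zusumgui → zusumyui
  ⇒ Wisho zusumyui
The regular Wisho reflex would be 'zusumyui', but the attested form is 'zusumgui'. The correspondence is irregular, so they are not cognates (the Wisho form has a different source).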